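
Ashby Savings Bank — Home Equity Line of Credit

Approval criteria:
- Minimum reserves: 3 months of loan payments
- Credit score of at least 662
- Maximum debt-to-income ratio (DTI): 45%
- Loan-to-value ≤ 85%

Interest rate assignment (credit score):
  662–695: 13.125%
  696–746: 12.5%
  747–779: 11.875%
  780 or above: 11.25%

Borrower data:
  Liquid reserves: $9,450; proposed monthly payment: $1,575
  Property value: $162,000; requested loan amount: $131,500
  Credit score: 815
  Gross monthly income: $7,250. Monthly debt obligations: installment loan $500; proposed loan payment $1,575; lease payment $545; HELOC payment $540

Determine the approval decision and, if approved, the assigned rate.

Approved at 11.25%

Credit score 815 ≥ 662 (meets minimum)
Loan-to-value = 131,500/162,000 = 81.2% — pass (85% max)
Total monthly debts = (500 + 1,575 + 545 + 540) = 3,160. Debt-to-income = 3,160/7,250 = 43.6% — meets 45% limit
Reserves = 9,450/1,575 = 6.0 months ≥ 3
All requirements met. Score 815 falls in the 780 or above tier → 11.25%.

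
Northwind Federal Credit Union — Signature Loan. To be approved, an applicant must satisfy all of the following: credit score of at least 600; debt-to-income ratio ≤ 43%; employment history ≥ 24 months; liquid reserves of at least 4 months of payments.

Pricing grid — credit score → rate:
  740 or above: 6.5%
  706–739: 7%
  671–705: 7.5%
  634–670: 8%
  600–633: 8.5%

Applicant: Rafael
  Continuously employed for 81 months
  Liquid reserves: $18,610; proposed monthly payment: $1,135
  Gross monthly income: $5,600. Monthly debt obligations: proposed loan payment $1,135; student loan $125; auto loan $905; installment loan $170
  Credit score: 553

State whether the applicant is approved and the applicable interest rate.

Denied

Credit score 553 < 600 (below minimum)
Employment 81 ≥ 24 months
Total monthly debts = (1,135 + 125 + 905 + 170) = 2,335. DTI = 2,335/5,600 = 41.7% ≤ 43%
Reserves = 18,610/1,135 = 16.4 months ≥ 4
Not all requirements met → denied.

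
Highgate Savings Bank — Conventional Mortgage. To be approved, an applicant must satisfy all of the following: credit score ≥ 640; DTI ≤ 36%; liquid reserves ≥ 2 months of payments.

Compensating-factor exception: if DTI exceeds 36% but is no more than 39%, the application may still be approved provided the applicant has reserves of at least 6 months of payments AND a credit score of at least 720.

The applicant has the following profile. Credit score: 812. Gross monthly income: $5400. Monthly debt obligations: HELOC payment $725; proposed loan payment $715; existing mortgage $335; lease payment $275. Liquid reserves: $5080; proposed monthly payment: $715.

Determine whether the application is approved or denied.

Credit score 812 ≥ 640 (meets base)
Total debts = (725 + 715 + 335 + 275) = 2,050. DTI = 2,050/5,400 = 38% > 36% — standard DTI limit exceeded.
Liquid reserves cover 5,080/715 = 7.1 months — ≥ 2 required
38% falls in the override range (36%–39%), so the compensating-factor test applies.
Override check — reserves: 7.1 mo (ok); score: 812 (ok).
Both override conditions satisfied; DTI exception granted.

Approved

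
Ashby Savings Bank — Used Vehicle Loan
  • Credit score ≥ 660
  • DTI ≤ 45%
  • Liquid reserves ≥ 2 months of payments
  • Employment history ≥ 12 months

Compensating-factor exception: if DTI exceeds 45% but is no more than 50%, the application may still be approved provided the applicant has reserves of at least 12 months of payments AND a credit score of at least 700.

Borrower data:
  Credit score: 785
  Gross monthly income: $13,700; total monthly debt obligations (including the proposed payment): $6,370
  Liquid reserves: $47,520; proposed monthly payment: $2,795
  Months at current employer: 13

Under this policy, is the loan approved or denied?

Credit score 785 ≥ 660 (meets base)
DTI: 6,370 ÷ 13,700 = 46.5%, over the 45% base limit.
Reserves: 47,520 ÷ 2,795 = 17.0 months (meets 2-month minimum)
Employment 13 ≥ 12 months
DTI 46.5% is within the 45%–50% exception band; checking compensating factors.
Override check — reserves: 17.0 mo (ok); score: 785 (ok).
Both override conditions satisfied; DTI exception granted.

Approved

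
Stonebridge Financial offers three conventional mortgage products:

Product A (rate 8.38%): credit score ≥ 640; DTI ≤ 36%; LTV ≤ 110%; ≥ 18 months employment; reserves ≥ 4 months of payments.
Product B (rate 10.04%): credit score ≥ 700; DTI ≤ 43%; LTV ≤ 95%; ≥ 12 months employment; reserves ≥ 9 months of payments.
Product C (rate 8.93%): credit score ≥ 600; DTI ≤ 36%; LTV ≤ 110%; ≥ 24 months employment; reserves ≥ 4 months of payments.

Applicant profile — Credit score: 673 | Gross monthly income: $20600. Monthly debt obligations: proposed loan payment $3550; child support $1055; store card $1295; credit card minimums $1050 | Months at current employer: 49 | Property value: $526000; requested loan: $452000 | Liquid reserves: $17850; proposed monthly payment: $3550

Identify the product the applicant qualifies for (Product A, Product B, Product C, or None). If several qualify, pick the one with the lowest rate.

Total debts = (3,550 + 1,055 + 1,295 + 1,050) = 6,950; DTI = 6,950/20,600 = 33.7%.
LTV = 452,000/526,000 = 85.9%.
Reserves = 17,850/3,550 = 5.0 months.
Product A: score 673 ≥ 640; DTI 33.7% ≤ 36%; LTV 85.9% ≤ 110%; employment 49 ≥ 18 mo; reserves 5.0 ≥ 4 mo → qualifies.
Product B: score 673 < 700; DTI 33.7% ≤ 43%; LTV 85.9% ≤ 95%; employment 49 ≥ 12 mo; reserves 5.0 < 9 mo → does not qualify.
Product C: score 673 ≥ 600; DTI 33.7% ≤ 36%; LTV 85.9% ≤ 110%; employment 49 ≥ 24 mo; reserves 5.0 ≥ 4 mo → qualifies.
Qualifying: Product A, Product C. Lowest rate is 8.38% → Product A.

Product A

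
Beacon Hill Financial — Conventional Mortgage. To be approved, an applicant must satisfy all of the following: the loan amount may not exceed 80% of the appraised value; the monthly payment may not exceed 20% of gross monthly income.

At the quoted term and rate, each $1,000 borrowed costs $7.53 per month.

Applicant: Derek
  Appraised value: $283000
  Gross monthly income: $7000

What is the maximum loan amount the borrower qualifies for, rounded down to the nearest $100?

$185,900

Payment cap: 20% × $7,000 = $1,400/month.
At $7.53 per $1,000, that supports 1,400/7.53 × 1,000 ≈ $185,922 → $185,900.
LTV cap: 80% × $283,000 = $226,400 → $226,400.
Binding constraint: payment-to-income.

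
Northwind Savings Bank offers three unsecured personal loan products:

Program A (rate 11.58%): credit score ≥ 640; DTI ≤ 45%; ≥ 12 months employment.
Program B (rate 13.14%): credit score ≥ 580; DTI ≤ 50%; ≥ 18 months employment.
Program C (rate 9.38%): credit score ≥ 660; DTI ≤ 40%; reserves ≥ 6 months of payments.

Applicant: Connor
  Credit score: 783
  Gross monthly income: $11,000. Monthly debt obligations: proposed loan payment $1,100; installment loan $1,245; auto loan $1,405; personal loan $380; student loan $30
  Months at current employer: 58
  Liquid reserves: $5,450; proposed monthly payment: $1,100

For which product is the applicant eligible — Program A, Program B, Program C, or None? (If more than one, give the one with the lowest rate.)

Total debts = (1,100 + 1,245 + 1,405 + 380 + 30) = 4,160; DTI = 4,160/11,000 = 37.8%.
Reserves = 5,450/1,100 = 5.0 months.
Program A: score 783 ≥ 640; DTI 37.8% ≤ 45%; employment 58 ≥ 12 mo → qualifies.
Program B: score 783 ≥ 580; DTI 37.8% ≤ 50%; employment 58 ≥ 18 mo → qualifies.
Program C: score 783 ≥ 660; DTI 37.8% ≤ 40%; reserves 5.0 < 6 mo → does not qualify.
Qualifying: Program A, Program B. Lowest rate is 11.58% → Program A.

Program A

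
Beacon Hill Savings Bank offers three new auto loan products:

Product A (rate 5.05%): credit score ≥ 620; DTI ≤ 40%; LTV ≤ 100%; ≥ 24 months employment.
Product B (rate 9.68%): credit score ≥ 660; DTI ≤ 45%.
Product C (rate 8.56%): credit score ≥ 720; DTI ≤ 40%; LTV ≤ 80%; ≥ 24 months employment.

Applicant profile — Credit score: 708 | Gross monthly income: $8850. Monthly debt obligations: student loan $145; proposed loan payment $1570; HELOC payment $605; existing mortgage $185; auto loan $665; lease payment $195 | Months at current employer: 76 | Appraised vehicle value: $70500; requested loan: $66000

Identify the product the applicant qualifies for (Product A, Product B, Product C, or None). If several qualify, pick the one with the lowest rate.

Product A

Total debts = (145 + 1,570 + 605 + 185 + 665 + 195) = 3,365; DTI = 3,365/8,850 = 38%.
LTV = 66,000/70,500 = 93.6%.
Product A: score 708 ≥ 620; DTI 38% ≤ 40%; LTV 93.6% ≤ 100%; employment 76 ≥ 24 mo → qualifies.
Product B: score 708 ≥ 660; DTI 38% ≤ 45% → qualifies.
Product C: score 708 < 720; DTI 38% ≤ 40%; LTV 93.6% > 80%; employment 76 ≥ 24 mo → does not qualify.
Qualifying: Product A, Product B. Lowest rate is 5.05% → Product A.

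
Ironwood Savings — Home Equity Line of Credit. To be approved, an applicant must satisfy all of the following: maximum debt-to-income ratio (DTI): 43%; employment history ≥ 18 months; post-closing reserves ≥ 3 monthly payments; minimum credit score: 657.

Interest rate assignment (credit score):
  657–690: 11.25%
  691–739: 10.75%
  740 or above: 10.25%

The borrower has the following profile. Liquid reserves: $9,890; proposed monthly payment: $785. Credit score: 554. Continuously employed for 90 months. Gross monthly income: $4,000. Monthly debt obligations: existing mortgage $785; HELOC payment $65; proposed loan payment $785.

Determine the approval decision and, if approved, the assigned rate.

Denied

Credit score 554 < 657 (below minimum)
Total monthly debts = (785 + 65 + 785) = 1,635. DTI = 1,635/4,000 = 40.9% ≤ 43%
Reserves: 9,890 ÷ 785 = 12.6 months (meets 3-month minimum)
Employment 90 ≥ 18 months
Not all requirements met → denied.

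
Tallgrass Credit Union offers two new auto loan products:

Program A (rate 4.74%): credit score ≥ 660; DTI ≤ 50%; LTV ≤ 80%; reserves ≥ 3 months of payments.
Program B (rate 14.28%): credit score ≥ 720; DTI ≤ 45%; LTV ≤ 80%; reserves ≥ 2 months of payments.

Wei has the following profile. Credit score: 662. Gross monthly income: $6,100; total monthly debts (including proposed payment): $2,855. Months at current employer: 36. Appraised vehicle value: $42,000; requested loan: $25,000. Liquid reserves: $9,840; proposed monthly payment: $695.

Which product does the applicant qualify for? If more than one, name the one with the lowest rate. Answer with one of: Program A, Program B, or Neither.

Program A

DTI = 2,855/6,100 = 46.8%.
LTV = 25,000/42,000 = 59.5%.
Reserves = 9,840/695 = 14.2 months.
Program A: score 662 ≥ 660; DTI 46.8% ≤ 50%; LTV 59.5% ≤ 80%; reserves 14.2 ≥ 3 mo → qualifies.
Program B: score 662 < 720; DTI 46.8% > 45%; LTV 59.5% ≤ 80%; reserves 14.2 ≥ 2 mo → does not qualify.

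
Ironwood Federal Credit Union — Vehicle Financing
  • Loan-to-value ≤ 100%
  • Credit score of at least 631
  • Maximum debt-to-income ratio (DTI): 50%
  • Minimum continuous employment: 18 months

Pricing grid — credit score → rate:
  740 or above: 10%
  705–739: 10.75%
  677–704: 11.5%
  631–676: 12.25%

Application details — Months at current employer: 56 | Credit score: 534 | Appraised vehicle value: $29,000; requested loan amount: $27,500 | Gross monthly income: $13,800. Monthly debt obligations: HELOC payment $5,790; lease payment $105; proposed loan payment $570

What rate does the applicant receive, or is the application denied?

Credit score 534 < 631 (below minimum)
Employment 56 ≥ 18 months
LTV: 27,500 ÷ 29,000 = 94.8%, within 100% cap
Total monthly debts = (5,790 + 105 + 570) = 6,465. DTI = 6,465/13,800 = 46.8% ≤ 50%
Not all requirements met → denied.

Denied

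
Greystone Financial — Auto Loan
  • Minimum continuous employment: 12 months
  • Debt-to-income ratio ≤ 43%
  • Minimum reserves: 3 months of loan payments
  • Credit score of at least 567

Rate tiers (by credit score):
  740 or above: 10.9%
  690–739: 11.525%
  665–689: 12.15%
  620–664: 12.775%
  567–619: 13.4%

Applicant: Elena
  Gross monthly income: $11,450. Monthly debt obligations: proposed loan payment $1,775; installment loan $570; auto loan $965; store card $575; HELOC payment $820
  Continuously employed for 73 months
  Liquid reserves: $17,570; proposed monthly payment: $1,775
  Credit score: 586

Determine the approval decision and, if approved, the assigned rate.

Approved at 13.4%

Credit score 586 ≥ 567 (meets minimum)
Employment 73 ≥ 12 months
Reserves = 17,570/1,775 = 9.9 months ≥ 3
Total monthly debts = (1,775 + 570 + 965 + 575 + 820) = 4,705. Debt-to-income = 4,705/11,450 = 41.1% — meets 43% limit
All requirements met. Score 586 falls in the 567–619 tier → 13.4%.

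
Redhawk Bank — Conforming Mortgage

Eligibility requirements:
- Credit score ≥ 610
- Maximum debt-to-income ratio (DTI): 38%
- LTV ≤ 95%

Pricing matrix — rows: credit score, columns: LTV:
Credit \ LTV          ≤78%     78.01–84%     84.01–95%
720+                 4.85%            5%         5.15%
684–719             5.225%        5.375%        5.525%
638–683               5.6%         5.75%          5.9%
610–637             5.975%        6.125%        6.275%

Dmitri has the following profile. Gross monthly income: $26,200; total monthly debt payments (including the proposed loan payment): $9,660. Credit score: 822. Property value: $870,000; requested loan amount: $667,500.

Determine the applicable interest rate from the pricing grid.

Credit score 822 ≥ 610; DTI: 9,660 ÷ 26,200 = 36.9%, within the 38% cap
LTV = 667,500/870,000 = 76.7% ≤ 95%
Credit 822 → row 720+; LTV 76.7% → column ≤78%. Grid cell → 4.85%.

4.85%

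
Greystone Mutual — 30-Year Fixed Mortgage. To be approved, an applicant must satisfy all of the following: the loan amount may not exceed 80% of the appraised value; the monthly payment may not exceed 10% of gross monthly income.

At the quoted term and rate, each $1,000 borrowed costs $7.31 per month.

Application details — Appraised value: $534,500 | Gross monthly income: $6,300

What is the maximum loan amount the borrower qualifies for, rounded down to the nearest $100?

$86,100

Payment cap: 10% × $6,300 = $630/month.
At $7.31 per $1,000, that supports 630/7.31 × 1,000 ≈ $86,183 → $86,100.
LTV cap: 80% × $534,500 = $427,600 → $427,600.
Binding constraint: payment-to-income.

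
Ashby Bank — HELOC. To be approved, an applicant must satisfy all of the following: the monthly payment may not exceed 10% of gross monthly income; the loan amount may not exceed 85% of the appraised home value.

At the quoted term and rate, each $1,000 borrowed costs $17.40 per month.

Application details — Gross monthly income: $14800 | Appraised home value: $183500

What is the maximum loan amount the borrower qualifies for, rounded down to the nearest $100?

Payment cap: 10% × $14,800 = $1,480/month.
At $17.40 per $1,000, that supports 1,480/17.40 × 1,000 ≈ $85,057 → $85,000.
LTV cap: 85% × $183,500 = $155,975 → $155,900.
Binding constraint: payment-to-income.

$85,000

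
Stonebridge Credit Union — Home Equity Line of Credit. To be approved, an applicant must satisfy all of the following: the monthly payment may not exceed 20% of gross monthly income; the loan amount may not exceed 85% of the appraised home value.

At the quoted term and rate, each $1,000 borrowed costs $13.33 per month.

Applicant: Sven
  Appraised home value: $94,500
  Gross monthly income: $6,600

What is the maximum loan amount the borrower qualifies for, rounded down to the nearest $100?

$80,300

Payment cap: 20% × $6,600 = $1,320/month.
At $13.33 per $1,000, that supports 1,320/13.33 × 1,000 ≈ $99,024 → $99,000.
LTV cap: 85% × $94,500 = $80,325 → $80,300.
Binding constraint: loan-to-value.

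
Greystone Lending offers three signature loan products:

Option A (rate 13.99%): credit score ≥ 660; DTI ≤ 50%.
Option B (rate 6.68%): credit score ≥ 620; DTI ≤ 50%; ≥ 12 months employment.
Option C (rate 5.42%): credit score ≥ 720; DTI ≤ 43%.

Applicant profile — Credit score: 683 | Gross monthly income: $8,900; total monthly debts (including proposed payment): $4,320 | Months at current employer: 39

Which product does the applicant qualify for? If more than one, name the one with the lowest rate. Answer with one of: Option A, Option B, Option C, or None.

Option B

DTI = 4,320/8,900 = 48.5%.
Option A: score 683 ≥ 660; DTI 48.5% ≤ 50% → qualifies.
Option B: score 683 ≥ 620; DTI 48.5% ≤ 50%; employment 39 ≥ 12 mo → qualifies.
Option C: score 683 < 720; DTI 48.5% > 43% → does not qualify.
Qualifying: Option A, Option B. Lowest rate is 6.68% → Option B.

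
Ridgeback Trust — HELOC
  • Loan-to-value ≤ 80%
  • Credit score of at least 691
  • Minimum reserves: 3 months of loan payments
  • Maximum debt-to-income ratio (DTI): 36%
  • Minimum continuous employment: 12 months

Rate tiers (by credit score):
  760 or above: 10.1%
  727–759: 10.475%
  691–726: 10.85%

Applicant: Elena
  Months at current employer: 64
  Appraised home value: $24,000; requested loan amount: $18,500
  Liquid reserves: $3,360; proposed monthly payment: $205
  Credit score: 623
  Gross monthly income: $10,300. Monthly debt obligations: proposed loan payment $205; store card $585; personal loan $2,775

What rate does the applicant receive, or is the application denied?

Credit score 623 < 691 (below minimum)
Employment 64 ≥ 12 months
Reserves = 3,360/205 = 16.4 months ≥ 3
LTV: 18,500 ÷ 24,000 = 77.1%, within 80% cap
Total monthly debts = (205 + 585 + 2,775) = 3,565. DTI: 3,565 ÷ 10,300 = 34.6%, within the 36% cap
Not all requirements met → denied.

Denied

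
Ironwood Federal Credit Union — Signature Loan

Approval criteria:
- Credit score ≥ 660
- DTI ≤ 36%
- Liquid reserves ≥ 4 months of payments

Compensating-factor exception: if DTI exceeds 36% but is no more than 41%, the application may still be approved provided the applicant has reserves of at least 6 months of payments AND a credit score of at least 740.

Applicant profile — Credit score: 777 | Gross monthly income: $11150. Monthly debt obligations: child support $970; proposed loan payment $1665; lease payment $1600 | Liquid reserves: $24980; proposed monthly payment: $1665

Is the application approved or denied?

Approved

Credit score 777 ≥ 660 (meets base)
Total debts = (970 + 1,665 + 1,600) = 4,235. DTI = 4,235/11,150 = 38% > 36% — standard DTI limit exceeded.
Reserves = 24,980/1,665 = 15.0 months ≥ 4
38% falls in the override range (36%–41%), so the compensating-factor test applies.
Override check — reserves: 15.0 mo (ok); score: 777 (ok).
Both compensating conditions met → exception applies.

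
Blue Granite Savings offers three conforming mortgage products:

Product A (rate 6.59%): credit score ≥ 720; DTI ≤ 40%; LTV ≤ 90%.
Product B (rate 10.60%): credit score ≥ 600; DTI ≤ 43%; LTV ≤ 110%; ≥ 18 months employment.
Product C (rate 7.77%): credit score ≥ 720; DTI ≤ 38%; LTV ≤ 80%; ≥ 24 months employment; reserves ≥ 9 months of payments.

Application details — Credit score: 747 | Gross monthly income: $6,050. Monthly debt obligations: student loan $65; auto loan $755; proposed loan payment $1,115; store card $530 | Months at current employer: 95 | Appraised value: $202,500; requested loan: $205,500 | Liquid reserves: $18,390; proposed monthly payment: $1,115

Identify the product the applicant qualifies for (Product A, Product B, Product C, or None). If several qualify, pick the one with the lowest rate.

Product B

Total debts = (65 + 755 + 1,115 + 530) = 2,465; DTI = 2,465/6,050 = 40.7%.
LTV = 205,500/202,500 = 101.5%.
Reserves = 18,390/1,115 = 16.5 months.
Product A: score 747 ≥ 720; DTI 40.7% > 40%; LTV 101.5% > 90% → does not qualify.
Product B: score 747 ≥ 600; DTI 40.7% ≤ 43%; LTV 101.5% ≤ 110%; employment 95 ≥ 18 mo → qualifies.
Product C: score 747 ≥ 720; DTI 40.7% > 38%; LTV 101.5% > 80%; employment 95 ≥ 24 mo; reserves 16.5 ≥ 9 mo → does not qualify.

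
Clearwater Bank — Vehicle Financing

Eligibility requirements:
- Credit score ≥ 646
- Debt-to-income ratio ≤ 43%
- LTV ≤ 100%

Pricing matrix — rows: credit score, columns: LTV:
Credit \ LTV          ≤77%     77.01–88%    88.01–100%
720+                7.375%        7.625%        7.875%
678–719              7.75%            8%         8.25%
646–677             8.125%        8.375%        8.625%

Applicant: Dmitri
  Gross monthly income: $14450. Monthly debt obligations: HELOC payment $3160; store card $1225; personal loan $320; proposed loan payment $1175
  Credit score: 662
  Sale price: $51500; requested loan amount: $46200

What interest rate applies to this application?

Credit score 662 ≥ 646; Total monthly debts = (3,160 + 1,225 + 320 + 1,175) = 5,880. DTI: 5,880 ÷ 14,450 = 40.7%, within the 43% cap
LTV: 46,200 ÷ 51,500 = 89.7%, within 100% cap
Score 662 is in the 646–677 band; LTV 89.7% is in the 88.01–100% band → 8.625%.

8.625%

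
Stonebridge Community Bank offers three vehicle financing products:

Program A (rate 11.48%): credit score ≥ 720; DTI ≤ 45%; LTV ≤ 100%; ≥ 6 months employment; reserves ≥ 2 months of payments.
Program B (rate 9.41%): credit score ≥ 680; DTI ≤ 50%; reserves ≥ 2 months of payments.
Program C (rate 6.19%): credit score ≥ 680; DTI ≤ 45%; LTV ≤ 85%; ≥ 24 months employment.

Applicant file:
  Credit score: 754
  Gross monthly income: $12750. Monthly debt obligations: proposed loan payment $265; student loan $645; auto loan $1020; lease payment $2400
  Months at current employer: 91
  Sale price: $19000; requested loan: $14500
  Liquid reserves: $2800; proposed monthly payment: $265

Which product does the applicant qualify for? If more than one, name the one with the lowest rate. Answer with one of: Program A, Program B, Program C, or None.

Program C

Total debts = (265 + 645 + 1,020 + 2,400) = 4,330; DTI = 4,330/12,750 = 34%.
LTV = 14,500/19,000 = 76.3%.
Reserves = 2,800/265 = 10.6 months.
Program A: score 754 ≥ 720; DTI 34% ≤ 45%; LTV 76.3% ≤ 100%; employment 91 ≥ 6 mo; reserves 10.6 ≥ 2 mo → qualifies.
Program B: score 754 ≥ 680; DTI 34% ≤ 50%; reserves 10.6 ≥ 2 mo → qualifies.
Program C: score 754 ≥ 680; DTI 34% ≤ 45%; LTV 76.3% ≤ 85%; employment 91 ≥ 24 mo → qualifies.
Qualifying: Program A, Program B, Program C. Lowest rate is 6.19% → Program C.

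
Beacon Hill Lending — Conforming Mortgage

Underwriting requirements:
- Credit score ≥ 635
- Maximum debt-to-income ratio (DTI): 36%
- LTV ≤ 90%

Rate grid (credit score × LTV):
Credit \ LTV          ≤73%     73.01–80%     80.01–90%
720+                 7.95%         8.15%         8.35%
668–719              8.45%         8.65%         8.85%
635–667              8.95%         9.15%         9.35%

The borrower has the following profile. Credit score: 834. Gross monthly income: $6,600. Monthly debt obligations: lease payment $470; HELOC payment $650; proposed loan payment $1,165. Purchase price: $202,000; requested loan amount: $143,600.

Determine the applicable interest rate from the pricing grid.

7.95%

Credit score 834 ≥ 635; Total monthly debts = (470 + 650 + 1,165) = 2,285. DTI: 2,285 ÷ 6,600 = 34.6%, within the 36% cap
LTV: 143,600 ÷ 202,000 = 71.1%, within 90% cap
Credit 834 → row 720+; LTV 71.1% → column ≤73%. Grid cell → 7.95%.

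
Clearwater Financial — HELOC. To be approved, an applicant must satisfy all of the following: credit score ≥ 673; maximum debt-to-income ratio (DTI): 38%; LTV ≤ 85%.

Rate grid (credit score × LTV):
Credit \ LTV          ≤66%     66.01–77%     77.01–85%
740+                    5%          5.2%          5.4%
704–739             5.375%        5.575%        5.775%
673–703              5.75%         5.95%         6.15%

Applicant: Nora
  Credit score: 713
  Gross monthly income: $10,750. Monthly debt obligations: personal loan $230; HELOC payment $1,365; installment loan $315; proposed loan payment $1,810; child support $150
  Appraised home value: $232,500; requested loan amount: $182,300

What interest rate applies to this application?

5.775%

Credit score 713 ≥ 673; Total monthly debts = (230 + 1,365 + 315 + 1,810 + 150) = 3,870. Debt-to-income = 3,870/10,750 = 36% — meets 38% limit
Loan-to-value = 182,300/232,500 = 78.4% — pass (85% max)
Row: 713 falls in 704–739. Column: 78.4% falls in 77.01–85%. Rate = 5.775%.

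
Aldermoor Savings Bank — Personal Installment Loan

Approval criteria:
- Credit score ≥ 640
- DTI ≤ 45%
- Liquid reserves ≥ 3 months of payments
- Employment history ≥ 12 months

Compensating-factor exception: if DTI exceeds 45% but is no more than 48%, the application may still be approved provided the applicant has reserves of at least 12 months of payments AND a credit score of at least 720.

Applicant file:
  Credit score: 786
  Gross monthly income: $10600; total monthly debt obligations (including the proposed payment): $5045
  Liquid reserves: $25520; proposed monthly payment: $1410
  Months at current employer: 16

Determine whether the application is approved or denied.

Credit score 786 ≥ 640 (meets base)
DTI = 5,045/10,600 = 47.6% > 45% — standard DTI limit exceeded.
Reserves: 25,520 ÷ 1,410 = 18.1 months (meets 3-month minimum)
Employment 16 ≥ 12 months
DTI 47.6% is within the 45%–48% exception band; checking compensating factors.
Reserves 18.1 ≥ 12 months; credit score 786 ≥ 720.
Both override conditions satisfied; DTI exception granted.

Approved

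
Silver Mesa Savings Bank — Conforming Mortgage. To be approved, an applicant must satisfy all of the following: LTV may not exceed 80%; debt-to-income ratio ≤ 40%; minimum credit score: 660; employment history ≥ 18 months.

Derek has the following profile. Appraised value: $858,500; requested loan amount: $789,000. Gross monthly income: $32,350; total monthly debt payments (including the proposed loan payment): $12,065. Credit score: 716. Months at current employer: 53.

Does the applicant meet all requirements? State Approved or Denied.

LTV = 789,000/858,500 = 91.9% > 80%
Debt-to-income = 12,065/32,350 = 37.3% — meets 40% limit
Credit score 716 ≥ 660 (meets)
Employment 53 ≥ 18 months
Fails on LTV.

Denied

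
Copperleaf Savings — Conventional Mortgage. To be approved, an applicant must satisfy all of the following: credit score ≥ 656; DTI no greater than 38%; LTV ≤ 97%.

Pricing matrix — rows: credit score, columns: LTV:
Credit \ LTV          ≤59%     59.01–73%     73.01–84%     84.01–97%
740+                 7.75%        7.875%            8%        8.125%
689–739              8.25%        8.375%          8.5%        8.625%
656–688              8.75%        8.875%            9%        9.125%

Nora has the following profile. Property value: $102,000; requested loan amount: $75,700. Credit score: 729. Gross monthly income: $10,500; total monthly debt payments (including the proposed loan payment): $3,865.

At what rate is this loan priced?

Credit score 729 ≥ 656; DTI = 3,865/10,500 = 36.8% ≤ 38%
LTV = 75,700/102,000 = 74.2% ≤ 97%
Score 729 is in the 689–739 band; LTV 74.2% is in the 73.01–84% band → 8.5%.

8.5%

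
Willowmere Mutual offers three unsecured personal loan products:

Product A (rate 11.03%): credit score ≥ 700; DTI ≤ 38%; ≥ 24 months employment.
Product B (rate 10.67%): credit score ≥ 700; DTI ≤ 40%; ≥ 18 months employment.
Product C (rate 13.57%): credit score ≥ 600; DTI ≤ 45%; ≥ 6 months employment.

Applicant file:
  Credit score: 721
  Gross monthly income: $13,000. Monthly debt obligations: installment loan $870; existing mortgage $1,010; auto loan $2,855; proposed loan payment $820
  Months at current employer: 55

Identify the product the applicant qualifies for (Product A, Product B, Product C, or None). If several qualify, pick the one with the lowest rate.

Total debts = (870 + 1,010 + 2,855 + 820) = 5,555; DTI = 5,555/13,000 = 42.7%.
Product A: score 721 ≥ 700; DTI 42.7% > 38%; employment 55 ≥ 24 mo → does not qualify.
Product B: score 721 ≥ 700; DTI 42.7% > 40%; employment 55 ≥ 18 mo → does not qualify.
Product C: score 721 ≥ 600; DTI 42.7% ≤ 45%; employment 55 ≥ 6 mo → qualifies.

Product C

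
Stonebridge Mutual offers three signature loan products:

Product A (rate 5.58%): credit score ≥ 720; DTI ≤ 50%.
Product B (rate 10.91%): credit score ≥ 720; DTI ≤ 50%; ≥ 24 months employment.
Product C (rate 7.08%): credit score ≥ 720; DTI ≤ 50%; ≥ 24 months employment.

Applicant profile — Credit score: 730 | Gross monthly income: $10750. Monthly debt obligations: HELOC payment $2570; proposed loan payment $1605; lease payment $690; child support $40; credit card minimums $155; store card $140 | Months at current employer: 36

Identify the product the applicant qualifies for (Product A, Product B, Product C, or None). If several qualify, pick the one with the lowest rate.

Product A

Total debts = (2,570 + 1,605 + 690 + 40 + 155 + 140) = 5,200; DTI = 5,200/10,750 = 48.4%.
Product A: score 730 ≥ 720; DTI 48.4% ≤ 50% → qualifies.
Product B: score 730 ≥ 720; DTI 48.4% ≤ 50%; employment 36 ≥ 24 mo → qualifies.
Product C: score 730 ≥ 720; DTI 48.4% ≤ 50%; employment 36 ≥ 24 mo → qualifies.
Qualifying: Product A, Product B, Product C. Lowest rate is 5.58% → Product A.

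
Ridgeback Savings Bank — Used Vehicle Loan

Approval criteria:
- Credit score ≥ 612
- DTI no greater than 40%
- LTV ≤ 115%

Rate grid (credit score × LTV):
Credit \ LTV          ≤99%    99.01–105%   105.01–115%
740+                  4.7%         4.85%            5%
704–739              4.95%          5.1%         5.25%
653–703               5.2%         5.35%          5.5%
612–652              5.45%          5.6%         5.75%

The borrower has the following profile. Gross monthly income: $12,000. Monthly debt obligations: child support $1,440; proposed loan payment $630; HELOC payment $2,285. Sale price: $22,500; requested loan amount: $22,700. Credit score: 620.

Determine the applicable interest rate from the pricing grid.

Credit score 620 ≥ 612; Total monthly debts = (1,440 + 630 + 2,285) = 4,355. Debt-to-income = 4,355/12,000 = 36.3% — meets 40% limit
LTV: 22,700 ÷ 22,500 = 100.9%, within 115% cap
Row: 620 falls in 612–652. Column: 100.9% falls in 99.01–105%. Rate = 5.6%.

5.6%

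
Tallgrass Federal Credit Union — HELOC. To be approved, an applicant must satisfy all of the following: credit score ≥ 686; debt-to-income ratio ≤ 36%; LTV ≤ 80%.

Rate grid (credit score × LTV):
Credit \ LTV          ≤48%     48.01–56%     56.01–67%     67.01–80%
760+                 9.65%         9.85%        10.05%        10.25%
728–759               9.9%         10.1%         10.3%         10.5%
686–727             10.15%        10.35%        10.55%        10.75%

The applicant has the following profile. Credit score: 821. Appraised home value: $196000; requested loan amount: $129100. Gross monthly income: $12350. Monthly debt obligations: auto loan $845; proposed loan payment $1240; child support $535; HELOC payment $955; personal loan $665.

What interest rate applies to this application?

Credit score 821 ≥ 686; Total monthly debts = (845 + 1,240 + 535 + 955 + 665) = 4,240. DTI = 4,240/12,350 = 34.3% ≤ 36%
LTV = 129,100/196,000 = 65.9% ≤ 80%
Credit 821 → row 760+; LTV 65.9% → column 56.01–67%. Grid cell → 10.05%.

10.05%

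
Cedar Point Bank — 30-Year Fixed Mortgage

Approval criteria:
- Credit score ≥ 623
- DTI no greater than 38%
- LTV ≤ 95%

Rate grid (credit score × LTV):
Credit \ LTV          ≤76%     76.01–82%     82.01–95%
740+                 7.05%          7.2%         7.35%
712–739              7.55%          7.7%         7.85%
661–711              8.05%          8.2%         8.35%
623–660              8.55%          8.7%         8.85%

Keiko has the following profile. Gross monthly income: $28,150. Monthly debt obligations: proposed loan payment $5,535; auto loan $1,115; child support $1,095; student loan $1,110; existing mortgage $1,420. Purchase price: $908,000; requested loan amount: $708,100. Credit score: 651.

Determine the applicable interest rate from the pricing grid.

8.7%

Credit score 651 ≥ 623; Total monthly debts = (5,535 + 1,115 + 1,095 + 1,110 + 1,420) = 10,275. DTI: 10,275 ÷ 28,150 = 36.5%, within the 38% cap
LTV = 708,100/908,000 = 78% ≤ 95%
Score 651 is in the 623–660 band; LTV 78% is in the 76.01–82% band → 8.7%.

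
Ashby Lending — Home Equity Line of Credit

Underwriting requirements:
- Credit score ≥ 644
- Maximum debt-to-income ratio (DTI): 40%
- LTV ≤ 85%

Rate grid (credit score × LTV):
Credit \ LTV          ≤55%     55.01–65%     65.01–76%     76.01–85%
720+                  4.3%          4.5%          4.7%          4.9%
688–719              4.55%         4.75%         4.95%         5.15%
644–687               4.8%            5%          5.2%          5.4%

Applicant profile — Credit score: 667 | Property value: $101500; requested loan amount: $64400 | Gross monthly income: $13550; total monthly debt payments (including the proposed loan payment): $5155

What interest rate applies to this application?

Credit score 667 ≥ 644; DTI = 5,155/13,550 = 38% ≤ 40%
LTV: 64,400 ÷ 101,500 = 63.4%, within 85% cap
Score 667 is in the 644–687 band; LTV 63.4% is in the 55.01–65% band → 5%.

5%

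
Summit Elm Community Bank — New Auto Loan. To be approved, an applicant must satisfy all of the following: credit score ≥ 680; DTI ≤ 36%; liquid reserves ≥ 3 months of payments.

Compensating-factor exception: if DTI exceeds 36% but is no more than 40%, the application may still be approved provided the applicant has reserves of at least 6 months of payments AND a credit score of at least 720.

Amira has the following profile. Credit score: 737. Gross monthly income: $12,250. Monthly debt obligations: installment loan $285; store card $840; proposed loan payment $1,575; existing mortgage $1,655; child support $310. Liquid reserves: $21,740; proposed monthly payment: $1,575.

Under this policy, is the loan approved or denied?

Approved

Credit score 737 ≥ 680 (meets base)
Total debts = (285 + 840 + 1,575 + 1,655 + 310) = 4,665. DTI: 4,665 ÷ 12,250 = 38.1%, over the 36% base limit.
Liquid reserves cover 21,740/1,575 = 13.8 months — ≥ 3 required
38.1% falls in the override range (36%–40%), so the compensating-factor test applies.
Reserves 13.8 ≥ 6 months; credit score 737 ≥ 720.
Both override conditions satisfied; DTI exception granted.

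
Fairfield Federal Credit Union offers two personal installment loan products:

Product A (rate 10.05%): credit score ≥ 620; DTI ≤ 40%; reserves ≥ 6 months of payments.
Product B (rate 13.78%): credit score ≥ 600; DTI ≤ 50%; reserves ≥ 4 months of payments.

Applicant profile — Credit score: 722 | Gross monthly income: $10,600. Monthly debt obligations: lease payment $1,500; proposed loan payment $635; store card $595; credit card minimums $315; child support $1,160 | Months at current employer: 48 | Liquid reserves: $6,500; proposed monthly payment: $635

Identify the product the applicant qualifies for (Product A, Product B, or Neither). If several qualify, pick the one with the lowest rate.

Total debts = (1,500 + 635 + 595 + 315 + 1,160) = 4,205; DTI = 4,205/10,600 = 39.7%.
Reserves = 6,500/635 = 10.2 months.
Product A: score 722 ≥ 620; DTI 39.7% ≤ 40%; reserves 10.2 ≥ 6 mo → qualifies.
Product B: score 722 ≥ 600; DTI 39.7% ≤ 50%; reserves 10.2 ≥ 4 mo → qualifies.
Qualifying: Product A, Product B. Lowest rate is 10.05% → Product A.

Product A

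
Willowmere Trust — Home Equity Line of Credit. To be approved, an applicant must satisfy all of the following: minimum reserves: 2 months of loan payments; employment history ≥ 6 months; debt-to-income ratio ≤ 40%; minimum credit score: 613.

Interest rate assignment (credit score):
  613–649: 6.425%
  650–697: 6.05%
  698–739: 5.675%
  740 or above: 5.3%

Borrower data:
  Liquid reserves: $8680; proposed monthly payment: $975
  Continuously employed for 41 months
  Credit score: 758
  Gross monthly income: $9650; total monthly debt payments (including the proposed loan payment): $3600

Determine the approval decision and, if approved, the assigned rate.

Approved at 5.3%

Credit score 758 ≥ 613 (meets minimum)
Employment 41 ≥ 6 months
Liquid reserves cover 8,680/975 = 8.9 months — ≥ 2 required
DTI = 3,600/9,650 = 37.3% ≤ 40%
All requirements met. Score 758 falls in the 740 or above tier → 5.3%.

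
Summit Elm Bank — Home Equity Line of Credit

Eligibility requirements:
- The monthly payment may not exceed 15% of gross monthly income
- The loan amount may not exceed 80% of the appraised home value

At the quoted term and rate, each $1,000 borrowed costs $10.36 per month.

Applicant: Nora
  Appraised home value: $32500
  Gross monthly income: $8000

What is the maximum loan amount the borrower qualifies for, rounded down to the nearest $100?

$26,000

Payment cap: 15% × $8,000 = $1,200/month.
At $10.36 per $1,000, that supports 1,200/10.36 × 1,000 ≈ $115,830 → $115,800.
LTV cap: 80% × $32,500 = $26,000 → $26,000.
Binding constraint: loan-to-value.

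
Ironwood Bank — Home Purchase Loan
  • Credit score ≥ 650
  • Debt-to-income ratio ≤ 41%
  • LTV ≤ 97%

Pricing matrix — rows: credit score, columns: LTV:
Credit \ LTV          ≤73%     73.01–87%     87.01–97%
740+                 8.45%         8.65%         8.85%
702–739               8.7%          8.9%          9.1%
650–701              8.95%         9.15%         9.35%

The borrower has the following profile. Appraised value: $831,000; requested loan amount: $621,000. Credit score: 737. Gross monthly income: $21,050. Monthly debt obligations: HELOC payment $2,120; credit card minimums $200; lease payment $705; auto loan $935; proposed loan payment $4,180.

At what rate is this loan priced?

Credit score 737 ≥ 650; Total monthly debts = (2,120 + 200 + 705 + 935 + 4,180) = 8,140. DTI = 8,140/21,050 = 38.7% ≤ 41%
LTV: 621,000 ÷ 831,000 = 74.7%, within 97% cap
Credit 737 → row 702–739; LTV 74.7% → column 73.01–87%. Grid cell → 8.9%.

8.9%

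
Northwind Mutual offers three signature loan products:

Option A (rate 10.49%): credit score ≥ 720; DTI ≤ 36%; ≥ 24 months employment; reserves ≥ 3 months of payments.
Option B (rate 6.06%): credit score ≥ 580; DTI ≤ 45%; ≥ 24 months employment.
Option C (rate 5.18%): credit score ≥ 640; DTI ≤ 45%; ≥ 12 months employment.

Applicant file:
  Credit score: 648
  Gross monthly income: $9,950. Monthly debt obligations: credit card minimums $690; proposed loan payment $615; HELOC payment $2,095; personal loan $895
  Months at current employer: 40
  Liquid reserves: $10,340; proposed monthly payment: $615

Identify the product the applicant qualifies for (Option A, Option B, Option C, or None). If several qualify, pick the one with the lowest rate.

Total debts = (690 + 615 + 2,095 + 895) = 4,295; DTI = 4,295/9,950 = 43.2%.
Reserves = 10,340/615 = 16.8 months.
Option A: score 648 < 720; DTI 43.2% > 36%; employment 40 ≥ 24 mo; reserves 16.8 ≥ 3 mo → does not qualify.
Option B: score 648 ≥ 580; DTI 43.2% ≤ 45%; employment 40 ≥ 24 mo → qualifies.
Option C: score 648 ≥ 640; DTI 43.2% ≤ 45%; employment 40 ≥ 12 mo → qualifies.
Qualifying: Option B, Option C. Lowest rate is 5.18% → Option C.

Option C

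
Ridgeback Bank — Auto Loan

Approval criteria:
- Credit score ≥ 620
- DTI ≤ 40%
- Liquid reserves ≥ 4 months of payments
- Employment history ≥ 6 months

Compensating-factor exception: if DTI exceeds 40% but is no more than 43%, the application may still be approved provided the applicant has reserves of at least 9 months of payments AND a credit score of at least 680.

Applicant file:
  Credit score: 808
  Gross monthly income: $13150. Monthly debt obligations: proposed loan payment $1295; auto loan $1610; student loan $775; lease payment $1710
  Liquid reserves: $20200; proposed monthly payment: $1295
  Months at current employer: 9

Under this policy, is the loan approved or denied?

Credit score 808 ≥ 620 (meets base)
Total debts = (1,295 + 1,610 + 775 + 1,710) = 5,390. DTI = 5,390/13,150 = 41% > 40% — standard DTI limit exceeded.
Liquid reserves cover 20,200/1,295 = 15.6 months — ≥ 4 required
Employment 9 ≥ 6 months
41% falls in the override range (40%–43%), so the compensating-factor test applies.
Reserves 15.6 ≥ 9 months; credit score 808 ≥ 680.
Both override conditions satisfied; DTI exception granted.

Approved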